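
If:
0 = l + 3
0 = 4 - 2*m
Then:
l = -3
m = 2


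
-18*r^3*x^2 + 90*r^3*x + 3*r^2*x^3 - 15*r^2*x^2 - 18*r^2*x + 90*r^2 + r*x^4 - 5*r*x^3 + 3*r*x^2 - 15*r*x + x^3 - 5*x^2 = (-3*r + x)*(6*r + x)*(x - 5)*(r*x + 1)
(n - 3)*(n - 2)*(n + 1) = n^3 - 4*n^2 + n + 6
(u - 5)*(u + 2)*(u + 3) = u^3 - 19*u - 30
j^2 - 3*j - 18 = (j - 6)*(j + 3)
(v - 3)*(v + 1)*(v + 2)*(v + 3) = v^4 + 3*v^3 - 7*v^2 - 27*v - 18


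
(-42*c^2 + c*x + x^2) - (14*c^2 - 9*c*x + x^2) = -56*c^2 + 10*c*x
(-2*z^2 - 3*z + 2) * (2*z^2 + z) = -4*z^4 - 8*z^3 + z^2 + 2*z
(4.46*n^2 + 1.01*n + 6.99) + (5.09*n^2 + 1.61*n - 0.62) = 9.55*n^2 + 2.62*n + 6.37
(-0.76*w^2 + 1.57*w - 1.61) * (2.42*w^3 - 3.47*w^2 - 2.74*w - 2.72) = -1.8392*w^5 + 6.4366*w^4 - 7.2617*w^3 + 3.3521*w^2 + 0.141*w + 4.3792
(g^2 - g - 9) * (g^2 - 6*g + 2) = g^4 - 7*g^3 - g^2 + 52*g - 18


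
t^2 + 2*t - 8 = (t - 2)*(t + 4)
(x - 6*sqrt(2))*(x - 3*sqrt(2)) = x^2 - 9*sqrt(2)*x + 36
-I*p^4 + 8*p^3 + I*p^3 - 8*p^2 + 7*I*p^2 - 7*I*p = p*(p + I)*(p + 7*I)*(-I*p + I)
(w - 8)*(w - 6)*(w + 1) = w^3 - 13*w^2 + 34*w + 48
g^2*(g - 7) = g^3 - 7*g^2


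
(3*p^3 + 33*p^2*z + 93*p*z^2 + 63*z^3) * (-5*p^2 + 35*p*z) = -15*p^5 - 60*p^4*z + 690*p^3*z^2 + 2940*p^2*z^3 + 2205*p*z^4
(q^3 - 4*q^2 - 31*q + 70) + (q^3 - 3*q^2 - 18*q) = 2*q^3 - 7*q^2 - 49*q + 70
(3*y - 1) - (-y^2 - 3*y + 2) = y^2 + 6*y - 3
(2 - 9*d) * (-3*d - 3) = 27*d^2 + 21*d - 6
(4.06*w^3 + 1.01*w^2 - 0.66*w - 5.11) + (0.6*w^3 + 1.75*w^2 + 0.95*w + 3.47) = 4.66*w^3 + 2.76*w^2 + 0.29*w - 1.64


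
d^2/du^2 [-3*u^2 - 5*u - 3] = -6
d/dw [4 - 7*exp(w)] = -7*exp(w)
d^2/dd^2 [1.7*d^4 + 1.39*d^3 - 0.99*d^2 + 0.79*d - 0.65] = 20.4*d^2 + 8.34*d - 1.98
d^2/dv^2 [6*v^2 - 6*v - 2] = 12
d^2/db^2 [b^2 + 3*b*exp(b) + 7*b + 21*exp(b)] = 3*b*exp(b) + 27*exp(b) + 2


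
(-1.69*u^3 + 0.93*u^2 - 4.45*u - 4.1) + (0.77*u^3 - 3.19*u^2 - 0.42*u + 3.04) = -0.92*u^3 - 2.26*u^2 - 4.87*u - 1.06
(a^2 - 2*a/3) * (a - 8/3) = a^3 - 10*a^2/3 + 16*a/9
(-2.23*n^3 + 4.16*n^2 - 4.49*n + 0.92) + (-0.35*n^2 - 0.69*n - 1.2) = -2.23*n^3 + 3.81*n^2 - 5.18*n - 0.28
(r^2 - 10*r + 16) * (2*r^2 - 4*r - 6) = 2*r^4 - 24*r^3 + 66*r^2 - 4*r - 96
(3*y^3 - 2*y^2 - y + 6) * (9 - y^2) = -3*y^5 + 2*y^4 + 28*y^3 - 24*y^2 - 9*y + 54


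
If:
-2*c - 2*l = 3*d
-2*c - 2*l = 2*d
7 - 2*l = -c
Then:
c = -7/3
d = 0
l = 7/3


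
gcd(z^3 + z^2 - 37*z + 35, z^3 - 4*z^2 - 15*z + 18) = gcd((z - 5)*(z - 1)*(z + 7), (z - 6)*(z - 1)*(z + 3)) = z - 1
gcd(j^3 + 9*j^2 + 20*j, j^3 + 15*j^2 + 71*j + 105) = j + 5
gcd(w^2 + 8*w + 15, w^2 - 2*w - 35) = w + 5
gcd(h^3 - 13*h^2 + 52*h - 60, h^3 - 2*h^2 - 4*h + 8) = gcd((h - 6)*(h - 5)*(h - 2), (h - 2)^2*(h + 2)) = h - 2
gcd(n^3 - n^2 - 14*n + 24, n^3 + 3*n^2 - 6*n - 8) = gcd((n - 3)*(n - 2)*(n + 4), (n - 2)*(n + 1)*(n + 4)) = n^2 + 2*n - 8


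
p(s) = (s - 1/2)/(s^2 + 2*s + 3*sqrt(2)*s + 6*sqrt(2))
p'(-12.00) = -0.02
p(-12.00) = -0.16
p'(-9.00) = -0.07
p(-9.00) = -0.29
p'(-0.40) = 0.29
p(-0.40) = -0.15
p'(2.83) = 0.01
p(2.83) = 0.07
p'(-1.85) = 49.18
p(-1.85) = -6.55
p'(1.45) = 0.03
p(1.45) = 0.05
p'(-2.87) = 0.35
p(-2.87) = 2.82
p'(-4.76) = -7.75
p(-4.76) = -3.68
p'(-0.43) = 0.31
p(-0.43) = -0.16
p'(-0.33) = 0.26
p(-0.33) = -0.13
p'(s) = (s - 1/2)*(-2*s - 3*sqrt(2) - 2)/(s^2 + 2*s + 3*sqrt(2)*s + 6*sqrt(2))^2 + 1/(s^2 + 2*s + 3*sqrt(2)*s + 6*sqrt(2)) = (s^2 + 2*s + 3*sqrt(2)*s - (2*s - 1)*(2*s + 2 + 3*sqrt(2))/2 + 6*sqrt(2))/(s^2 + 2*s + 3*sqrt(2)*s + 6*sqrt(2))^2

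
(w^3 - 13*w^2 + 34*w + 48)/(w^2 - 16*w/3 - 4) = 3*(w^2 - 7*w - 8)/(3*w + 2)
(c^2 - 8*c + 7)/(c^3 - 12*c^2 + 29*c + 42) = (c - 1)/(c^2 - 5*c - 6)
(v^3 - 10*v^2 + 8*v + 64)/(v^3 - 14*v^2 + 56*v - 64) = (v + 2)/(v - 2)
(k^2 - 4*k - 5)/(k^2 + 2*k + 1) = (k - 5)/(k + 1)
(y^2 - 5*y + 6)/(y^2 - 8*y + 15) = (y - 2)/(y - 5)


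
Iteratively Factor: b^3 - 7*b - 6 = (b + 2)*(b^2 - 2*b - 3) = (b - 3)*(b + 2)*(b + 1)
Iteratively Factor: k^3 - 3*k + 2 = (k + 2)*(k^2 - 2*k + 1) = (k - 1)*(k + 2)*(k - 1)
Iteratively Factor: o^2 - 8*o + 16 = (o - 4)*(o - 4)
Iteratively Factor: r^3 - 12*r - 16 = (r - 4)*(r^2 + 4*r + 4) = (r - 4)*(r + 2)*(r + 2)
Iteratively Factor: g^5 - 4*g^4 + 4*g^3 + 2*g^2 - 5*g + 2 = (g + 1)*(g^4 - 5*g^3 + 9*g^2 - 7*g + 2) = (g - 1)*(g + 1)*(g^3 - 4*g^2 + 5*g - 2) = (g - 1)^2*(g + 1)*(g^2 - 3*g + 2) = (g - 2)*(g - 1)^2*(g + 1)*(g - 1)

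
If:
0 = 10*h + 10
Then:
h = -1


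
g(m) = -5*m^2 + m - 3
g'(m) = 1 - 10*m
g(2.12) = -23.35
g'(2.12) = -20.20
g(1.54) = -13.32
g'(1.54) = -14.40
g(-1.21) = -11.53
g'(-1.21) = 13.10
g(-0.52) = -4.87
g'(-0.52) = 6.20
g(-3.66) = -73.64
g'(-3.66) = 37.60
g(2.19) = -24.79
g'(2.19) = -20.90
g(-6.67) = -232.11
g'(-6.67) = 67.70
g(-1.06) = -9.68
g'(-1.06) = 11.60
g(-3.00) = -51.00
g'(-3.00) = 31.00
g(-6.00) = -189.00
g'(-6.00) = 61.00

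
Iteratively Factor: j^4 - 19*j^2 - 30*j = (j)*(j^3 - 19*j - 30) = j*(j + 3)*(j^2 - 3*j - 10) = j*(j + 2)*(j + 3)*(j - 5)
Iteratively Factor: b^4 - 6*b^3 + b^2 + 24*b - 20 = (b + 2)*(b^3 - 8*b^2 + 17*b - 10) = (b - 2)*(b + 2)*(b^2 - 6*b + 5) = (b - 5)*(b - 2)*(b + 2)*(b - 1)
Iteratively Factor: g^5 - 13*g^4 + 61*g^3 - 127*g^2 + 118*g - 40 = (g - 2)*(g^4 - 11*g^3 + 39*g^2 - 49*g + 20) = (g - 2)*(g - 1)*(g^3 - 10*g^2 + 29*g - 20) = (g - 4)*(g - 2)*(g - 1)*(g^2 - 6*g + 5) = (g - 5)*(g - 4)*(g - 2)*(g - 1)*(g - 1)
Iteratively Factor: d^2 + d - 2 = (d + 2)*(d - 1)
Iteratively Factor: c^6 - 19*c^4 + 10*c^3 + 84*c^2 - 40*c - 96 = (c + 4)*(c^5 - 4*c^4 - 3*c^3 + 22*c^2 - 4*c - 24) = (c - 2)*(c + 4)*(c^4 - 2*c^3 - 7*c^2 + 8*c + 12) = (c - 2)^2*(c + 4)*(c^3 - 7*c - 6) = (c - 2)^2*(c + 1)*(c + 4)*(c^2 - c - 6) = (c - 2)^2*(c + 1)*(c + 2)*(c + 4)*(c - 3)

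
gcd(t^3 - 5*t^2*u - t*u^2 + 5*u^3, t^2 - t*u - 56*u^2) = 1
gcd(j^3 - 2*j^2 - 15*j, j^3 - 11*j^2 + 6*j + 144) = j + 3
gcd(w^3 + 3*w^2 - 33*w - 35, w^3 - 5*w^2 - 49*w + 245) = w^2 + 2*w - 35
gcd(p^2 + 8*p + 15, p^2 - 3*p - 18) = p + 3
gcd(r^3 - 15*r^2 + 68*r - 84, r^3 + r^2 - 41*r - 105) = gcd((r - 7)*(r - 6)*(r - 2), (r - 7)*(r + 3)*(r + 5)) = r - 7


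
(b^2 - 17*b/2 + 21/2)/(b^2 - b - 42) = (b - 3/2)/(b + 6)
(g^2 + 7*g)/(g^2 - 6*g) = (g + 7)/(g - 6)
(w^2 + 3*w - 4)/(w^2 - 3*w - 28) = (w - 1)/(w - 7)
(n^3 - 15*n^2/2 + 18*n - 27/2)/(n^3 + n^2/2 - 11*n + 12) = (n^2 - 6*n + 9)/(n^2 + 2*n - 8)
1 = 1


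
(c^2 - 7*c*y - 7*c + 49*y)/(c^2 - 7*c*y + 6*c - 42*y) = (c - 7)/(c + 6)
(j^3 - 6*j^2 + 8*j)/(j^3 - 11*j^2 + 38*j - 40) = j/(j - 5)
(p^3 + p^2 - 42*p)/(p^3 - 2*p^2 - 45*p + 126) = p/(p - 3)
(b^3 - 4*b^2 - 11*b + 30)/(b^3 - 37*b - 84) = (b^2 - 7*b + 10)/(b^2 - 3*b - 28)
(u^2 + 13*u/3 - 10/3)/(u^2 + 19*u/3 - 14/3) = (u + 5)/(u + 7)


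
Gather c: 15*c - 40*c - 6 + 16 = 10 - 25*c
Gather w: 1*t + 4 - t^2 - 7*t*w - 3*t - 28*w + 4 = -t^2 - 2*t + w*(-7*t - 28) + 8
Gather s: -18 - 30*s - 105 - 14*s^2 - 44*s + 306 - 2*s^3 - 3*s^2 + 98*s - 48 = -2*s^3 - 17*s^2 + 24*s + 135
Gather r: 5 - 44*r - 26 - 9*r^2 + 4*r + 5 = -9*r^2 - 40*r - 16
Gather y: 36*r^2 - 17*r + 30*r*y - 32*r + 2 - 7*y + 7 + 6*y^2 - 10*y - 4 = 36*r^2 - 49*r + 6*y^2 + y*(30*r - 17) + 5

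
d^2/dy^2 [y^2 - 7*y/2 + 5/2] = 2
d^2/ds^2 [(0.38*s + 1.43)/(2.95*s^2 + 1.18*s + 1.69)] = ((0.38*s + 1.43)*(5.9*s + 1.18)*(11.8*s + 2.36) - (6.726*s + 9.3338)*(2.95*s^2 + 1.18*s + 1.69))/(2.95*s^2 + 1.18*s + 1.69)^3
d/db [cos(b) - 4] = -sin(b)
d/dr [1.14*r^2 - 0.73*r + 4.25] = 2.28*r - 0.73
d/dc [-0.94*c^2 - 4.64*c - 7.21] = -1.88*c - 4.64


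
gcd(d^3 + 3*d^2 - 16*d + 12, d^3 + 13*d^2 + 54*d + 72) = d + 6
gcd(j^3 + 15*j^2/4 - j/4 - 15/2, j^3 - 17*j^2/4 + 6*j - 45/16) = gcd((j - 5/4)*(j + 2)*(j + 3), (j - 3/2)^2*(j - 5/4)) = j - 5/4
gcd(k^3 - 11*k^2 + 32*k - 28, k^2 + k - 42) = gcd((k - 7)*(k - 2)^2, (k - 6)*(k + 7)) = 1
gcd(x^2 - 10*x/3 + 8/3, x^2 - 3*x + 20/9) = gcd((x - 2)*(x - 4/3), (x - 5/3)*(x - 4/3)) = x - 4/3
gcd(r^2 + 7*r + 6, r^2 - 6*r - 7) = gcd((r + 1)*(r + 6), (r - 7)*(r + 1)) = r + 1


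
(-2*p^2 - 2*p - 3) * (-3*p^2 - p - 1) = 6*p^4 + 8*p^3 + 13*p^2 + 5*p + 3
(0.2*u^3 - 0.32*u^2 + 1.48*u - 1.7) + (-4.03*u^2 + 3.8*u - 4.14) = 0.2*u^3 - 4.35*u^2 + 5.28*u - 5.84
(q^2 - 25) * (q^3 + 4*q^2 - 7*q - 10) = q^5 + 4*q^4 - 32*q^3 - 110*q^2 + 175*q + 250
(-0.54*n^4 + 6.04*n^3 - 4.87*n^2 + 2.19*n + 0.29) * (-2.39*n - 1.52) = 1.2906*n^5 - 13.6148*n^4 + 2.4585*n^3 + 2.1683*n^2 - 4.0219*n - 0.4408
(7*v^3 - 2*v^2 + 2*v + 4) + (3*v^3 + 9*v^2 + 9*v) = 10*v^3 + 7*v^2 + 11*v + 4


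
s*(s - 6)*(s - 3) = s^3 - 9*s^2 + 18*s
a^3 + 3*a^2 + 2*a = a*(a + 1)*(a + 2)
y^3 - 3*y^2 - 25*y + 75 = (y - 5)*(y - 3)*(y + 5)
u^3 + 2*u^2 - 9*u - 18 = (u - 3)*(u + 2)*(u + 3)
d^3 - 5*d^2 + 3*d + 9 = (d - 3)^2*(d + 1)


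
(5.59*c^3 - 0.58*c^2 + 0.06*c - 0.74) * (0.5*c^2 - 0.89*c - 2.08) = 2.795*c^5 - 5.2651*c^4 - 11.081*c^3 + 0.783*c^2 + 0.5338*c + 1.5392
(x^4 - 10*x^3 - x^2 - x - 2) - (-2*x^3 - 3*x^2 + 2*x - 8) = x^4 - 8*x^3 + 2*x^2 - 3*x + 6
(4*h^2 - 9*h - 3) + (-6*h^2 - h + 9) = -2*h^2 - 10*h + 6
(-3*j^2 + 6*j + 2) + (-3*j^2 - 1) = -6*j^2 + 6*j + 1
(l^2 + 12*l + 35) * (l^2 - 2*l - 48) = l^4 + 10*l^3 - 37*l^2 - 646*l - 1680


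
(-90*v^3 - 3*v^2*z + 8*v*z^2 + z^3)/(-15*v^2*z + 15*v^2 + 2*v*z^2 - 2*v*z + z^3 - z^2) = (6*v + z)/(z - 1)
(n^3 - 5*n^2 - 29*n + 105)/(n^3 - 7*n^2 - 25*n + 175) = (n - 3)/(n - 5)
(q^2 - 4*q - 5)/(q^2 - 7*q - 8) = (q - 5)/(q - 8)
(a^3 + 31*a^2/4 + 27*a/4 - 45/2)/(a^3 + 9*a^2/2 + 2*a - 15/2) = (4*a^2 + 19*a - 30)/(2*(2*a^2 + 3*a - 5))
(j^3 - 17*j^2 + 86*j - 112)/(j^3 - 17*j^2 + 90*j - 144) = (j^2 - 9*j + 14)/(j^2 - 9*j + 18)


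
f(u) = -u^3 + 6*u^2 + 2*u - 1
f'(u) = -3*u^2 + 12*u + 2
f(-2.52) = 48.07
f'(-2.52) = -47.29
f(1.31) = 9.67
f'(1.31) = 12.57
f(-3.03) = 75.84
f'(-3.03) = -61.90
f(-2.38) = 41.71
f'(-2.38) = -43.55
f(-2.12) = 31.25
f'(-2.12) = -36.92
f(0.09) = -0.77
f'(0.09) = 3.06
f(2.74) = 28.95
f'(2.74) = 12.36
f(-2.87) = 66.32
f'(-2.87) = -57.15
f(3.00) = 32.00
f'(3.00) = 11.00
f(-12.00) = 2567.00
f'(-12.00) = -574.00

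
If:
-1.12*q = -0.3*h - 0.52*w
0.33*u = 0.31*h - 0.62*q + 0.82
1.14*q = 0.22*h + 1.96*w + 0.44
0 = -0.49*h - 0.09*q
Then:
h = 0.02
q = -0.14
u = 2.76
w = -0.31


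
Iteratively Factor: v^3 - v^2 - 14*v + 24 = (v - 2)*(v^2 + v - 12) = (v - 2)*(v + 4)*(v - 3)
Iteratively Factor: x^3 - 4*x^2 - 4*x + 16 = (x + 2)*(x^2 - 6*x + 8) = (x - 4)*(x + 2)*(x - 2)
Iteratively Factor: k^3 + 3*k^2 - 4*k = (k - 1)*(k^2 + 4*k) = k*(k - 1)*(k + 4)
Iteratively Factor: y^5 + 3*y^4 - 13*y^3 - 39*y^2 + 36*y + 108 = (y + 2)*(y^4 + y^3 - 15*y^2 - 9*y + 54) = (y + 2)*(y + 3)*(y^3 - 2*y^2 - 9*y + 18) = (y + 2)*(y + 3)^2*(y^2 - 5*y + 6) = (y - 3)*(y + 2)*(y + 3)^2*(y - 2)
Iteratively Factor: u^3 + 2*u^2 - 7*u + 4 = (u + 4)*(u^2 - 2*u + 1) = (u - 1)*(u + 4)*(u - 1)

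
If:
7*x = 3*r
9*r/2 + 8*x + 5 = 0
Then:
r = -70/111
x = -10/37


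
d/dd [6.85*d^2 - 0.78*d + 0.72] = 13.7*d - 0.78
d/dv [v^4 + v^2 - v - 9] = 4*v^3 + 2*v - 1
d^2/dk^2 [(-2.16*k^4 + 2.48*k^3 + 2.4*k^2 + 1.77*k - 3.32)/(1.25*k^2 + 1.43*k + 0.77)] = (-6.75*k^6 - 23.166*k^5 - 38.975904*k^4 - 35.734062*k^3 - 43.9686*k^2 - 37.006398*k - 8.23911)/(1.953125*k^6 + 6.703125*k^5 + 11.27775*k^4 + 11.182457*k^3 + 6.947094*k^2 + 2.543541*k + 0.456533)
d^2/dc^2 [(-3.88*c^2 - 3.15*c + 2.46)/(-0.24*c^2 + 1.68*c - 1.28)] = (-2.22044604925031e-16*c^4 + 3.491712*c^3 - 8.001792*c^2 + 0.145152*c + 13.88672)/(0.013824*c^6 - 0.290304*c^5 + 2.253312*c^4 - 7.838208*c^3 + 12.017664*c^2 - 8.257536*c + 2.097152)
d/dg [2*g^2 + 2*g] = 4*g + 2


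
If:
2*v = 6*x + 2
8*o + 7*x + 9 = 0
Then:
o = -7*x/8 - 9/8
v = 3*x + 1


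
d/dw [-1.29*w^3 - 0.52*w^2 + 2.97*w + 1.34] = -3.87*w^2 - 1.04*w + 2.97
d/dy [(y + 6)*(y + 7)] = 2*y + 13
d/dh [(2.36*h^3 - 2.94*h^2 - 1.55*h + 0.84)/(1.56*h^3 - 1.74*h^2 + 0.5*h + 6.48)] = (1.77635683940025e-15*h^5 + 0.479999999999997*h^4 + 7.196*h^3 + 37.7802*h^2 - 35.1792*h - 10.464)/(2.4336*h^6 - 5.4288*h^5 + 4.5876*h^4 + 18.4776*h^3 - 22.3004*h^2 + 6.48*h + 41.9904)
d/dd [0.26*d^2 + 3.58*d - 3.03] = 0.52*d + 3.58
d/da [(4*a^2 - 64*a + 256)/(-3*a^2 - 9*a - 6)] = 4*(-19*a^2 + 124*a + 224)/(3*(a^4 + 6*a^3 + 13*a^2 + 12*a + 4))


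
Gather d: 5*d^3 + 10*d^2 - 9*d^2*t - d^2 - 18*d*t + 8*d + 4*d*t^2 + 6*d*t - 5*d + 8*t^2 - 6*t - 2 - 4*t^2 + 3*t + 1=5*d^3 + d^2*(9 - 9*t) + d*(4*t^2 - 12*t + 3) + 4*t^2 - 3*t - 1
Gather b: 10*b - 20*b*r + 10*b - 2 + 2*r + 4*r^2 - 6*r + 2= b*(20 - 20*r) + 4*r^2 - 4*r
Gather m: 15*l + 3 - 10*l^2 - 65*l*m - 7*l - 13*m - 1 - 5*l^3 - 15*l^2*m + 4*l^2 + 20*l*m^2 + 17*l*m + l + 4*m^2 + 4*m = -5*l^3 - 6*l^2 + 9*l + m^2*(20*l + 4) + m*(-15*l^2 - 48*l - 9) + 2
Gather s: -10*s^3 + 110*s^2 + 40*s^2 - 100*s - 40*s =-10*s^3 + 150*s^2 - 140*s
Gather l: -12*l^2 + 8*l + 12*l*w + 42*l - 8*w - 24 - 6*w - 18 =-12*l^2 + l*(12*w + 50) - 14*w - 42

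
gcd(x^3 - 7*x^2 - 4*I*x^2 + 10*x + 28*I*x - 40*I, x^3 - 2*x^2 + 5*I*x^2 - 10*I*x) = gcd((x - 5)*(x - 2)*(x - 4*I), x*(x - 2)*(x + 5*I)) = x - 2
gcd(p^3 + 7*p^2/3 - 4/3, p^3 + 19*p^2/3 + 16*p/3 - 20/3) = p^2 + 4*p/3 - 4/3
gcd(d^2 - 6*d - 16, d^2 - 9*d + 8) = d - 8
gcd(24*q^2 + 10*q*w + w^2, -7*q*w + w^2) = 1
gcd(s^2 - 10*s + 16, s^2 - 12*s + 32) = s - 8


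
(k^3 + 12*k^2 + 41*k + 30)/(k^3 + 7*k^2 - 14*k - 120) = (k + 1)/(k - 4)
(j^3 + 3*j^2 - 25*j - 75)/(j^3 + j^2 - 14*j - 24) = (j^2 - 25)/(j^2 - 2*j - 8)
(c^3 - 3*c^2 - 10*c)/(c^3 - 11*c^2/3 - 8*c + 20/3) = 3*c/(3*c - 2)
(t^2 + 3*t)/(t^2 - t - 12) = t/(t - 4)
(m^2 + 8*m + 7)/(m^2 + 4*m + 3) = (m + 7)/(m + 3)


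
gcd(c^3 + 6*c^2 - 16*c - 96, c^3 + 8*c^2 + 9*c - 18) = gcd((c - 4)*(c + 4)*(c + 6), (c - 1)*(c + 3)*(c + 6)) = c + 6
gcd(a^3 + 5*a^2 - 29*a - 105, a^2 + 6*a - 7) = a + 7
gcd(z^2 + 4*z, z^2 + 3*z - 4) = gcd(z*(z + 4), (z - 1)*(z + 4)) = z + 4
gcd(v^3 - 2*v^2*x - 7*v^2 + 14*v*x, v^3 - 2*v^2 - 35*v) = v^2 - 7*v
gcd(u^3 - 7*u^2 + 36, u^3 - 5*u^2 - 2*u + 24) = u^2 - u - 6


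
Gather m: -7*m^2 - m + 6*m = -7*m^2 + 5*m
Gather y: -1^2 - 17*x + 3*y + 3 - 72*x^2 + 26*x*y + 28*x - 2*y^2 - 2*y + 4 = -72*x^2 + 11*x - 2*y^2 + y*(26*x + 1) + 6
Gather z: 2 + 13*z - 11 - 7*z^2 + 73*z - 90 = -7*z^2 + 86*z - 99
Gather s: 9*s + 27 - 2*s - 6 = 7*s + 21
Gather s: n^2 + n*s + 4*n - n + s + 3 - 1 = n^2 + 3*n + s*(n + 1) + 2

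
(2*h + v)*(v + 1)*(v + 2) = 2*h*v^2 + 6*h*v + 4*h + v^3 + 3*v^2 + 2*v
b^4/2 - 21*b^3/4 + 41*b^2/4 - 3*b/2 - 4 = (b/2 + 1/4)*(b - 8)*(b - 2)*(b - 1)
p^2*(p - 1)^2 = p^4 - 2*p^3 + p^2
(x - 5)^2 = x^2 - 10*x + 25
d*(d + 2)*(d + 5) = d^3 + 7*d^2 + 10*d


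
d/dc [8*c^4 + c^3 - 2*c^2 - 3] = c*(32*c^2 + 3*c - 4)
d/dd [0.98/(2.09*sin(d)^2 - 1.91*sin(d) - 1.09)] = (1.8718 - 4.0964*sin(d))*cos(d)/(-2.09*sin(d)^2 + 1.91*sin(d) + 1.09)^2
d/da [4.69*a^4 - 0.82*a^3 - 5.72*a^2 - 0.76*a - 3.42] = 18.76*a^3 - 2.46*a^2 - 11.44*a - 0.76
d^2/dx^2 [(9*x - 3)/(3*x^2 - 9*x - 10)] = 18*((10 - 9*x)*(-3*x^2 + 9*x + 10) - 3*(2*x - 3)^2*(3*x - 1))/(-3*x^2 + 9*x + 10)^3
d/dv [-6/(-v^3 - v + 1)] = 6*(-3*v^2 - 1)/(v^3 + v - 1)^2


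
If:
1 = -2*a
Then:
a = -1/2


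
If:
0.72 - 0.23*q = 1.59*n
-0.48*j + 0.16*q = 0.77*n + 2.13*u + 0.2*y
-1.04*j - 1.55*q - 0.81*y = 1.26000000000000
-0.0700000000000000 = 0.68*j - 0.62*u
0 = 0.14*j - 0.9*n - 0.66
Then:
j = 1.56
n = -0.49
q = 6.52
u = 1.82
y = -16.04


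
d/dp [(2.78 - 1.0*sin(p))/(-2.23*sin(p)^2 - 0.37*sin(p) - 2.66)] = (-2.23*sin(p)^2 + 12.3988*sin(p) + 3.6886)*cos(p)/(4.9729*sin(p)^4 + 1.6502*sin(p)^3 + 12.0005*sin(p)^2 + 1.9684*sin(p) + 7.0756)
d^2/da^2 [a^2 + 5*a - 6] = 2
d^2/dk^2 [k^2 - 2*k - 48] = 2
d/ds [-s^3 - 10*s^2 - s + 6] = -3*s^2 - 20*s - 1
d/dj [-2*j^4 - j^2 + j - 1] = -8*j^3 - 2*j + 1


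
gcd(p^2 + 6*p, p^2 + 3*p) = p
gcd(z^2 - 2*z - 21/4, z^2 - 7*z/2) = z - 7/2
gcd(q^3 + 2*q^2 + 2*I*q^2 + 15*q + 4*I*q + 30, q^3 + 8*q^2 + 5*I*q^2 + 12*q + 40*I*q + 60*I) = q^2 + q*(2 + 5*I) + 10*I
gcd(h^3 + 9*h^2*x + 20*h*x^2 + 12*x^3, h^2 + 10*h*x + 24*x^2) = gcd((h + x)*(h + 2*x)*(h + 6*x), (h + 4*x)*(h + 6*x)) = h + 6*x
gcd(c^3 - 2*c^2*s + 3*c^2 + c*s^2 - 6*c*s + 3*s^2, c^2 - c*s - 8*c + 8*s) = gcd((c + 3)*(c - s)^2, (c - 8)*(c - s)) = -c + s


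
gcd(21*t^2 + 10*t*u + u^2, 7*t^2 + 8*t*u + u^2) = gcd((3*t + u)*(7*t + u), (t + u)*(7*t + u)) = 7*t + u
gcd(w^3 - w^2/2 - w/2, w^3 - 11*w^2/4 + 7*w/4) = w^2 - w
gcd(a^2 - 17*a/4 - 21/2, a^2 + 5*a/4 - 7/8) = a + 7/4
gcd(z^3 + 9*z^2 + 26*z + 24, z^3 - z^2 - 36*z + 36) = 1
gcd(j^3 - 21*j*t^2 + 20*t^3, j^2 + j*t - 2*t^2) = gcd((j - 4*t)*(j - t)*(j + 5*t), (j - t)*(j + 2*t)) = -j + t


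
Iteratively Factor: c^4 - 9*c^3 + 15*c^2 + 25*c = (c + 1)*(c^3 - 10*c^2 + 25*c) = (c - 5)*(c + 1)*(c^2 - 5*c) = c*(c - 5)*(c + 1)*(c - 5)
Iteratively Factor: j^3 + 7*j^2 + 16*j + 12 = (j + 2)*(j^2 + 5*j + 6) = (j + 2)^2*(j + 3)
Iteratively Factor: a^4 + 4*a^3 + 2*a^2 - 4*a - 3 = (a + 1)*(a^3 + 3*a^2 - a - 3) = (a + 1)^2*(a^2 + 2*a - 3) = (a - 1)*(a + 1)^2*(a + 3)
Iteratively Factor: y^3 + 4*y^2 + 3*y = (y + 3)*(y^2 + y) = (y + 1)*(y + 3)*(y)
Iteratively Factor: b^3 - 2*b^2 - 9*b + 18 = (b - 2)*(b^2 - 9) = (b - 2)*(b + 3)*(b - 3)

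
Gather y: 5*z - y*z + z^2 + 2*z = -y*z + z^2 + 7*z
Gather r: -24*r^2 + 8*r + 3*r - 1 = -24*r^2 + 11*r - 1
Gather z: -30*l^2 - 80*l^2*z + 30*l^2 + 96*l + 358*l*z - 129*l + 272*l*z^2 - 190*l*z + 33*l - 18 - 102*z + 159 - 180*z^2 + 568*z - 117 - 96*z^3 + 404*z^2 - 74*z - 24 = -96*z^3 + z^2*(272*l + 224) + z*(-80*l^2 + 168*l + 392)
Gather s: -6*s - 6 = -6*s - 6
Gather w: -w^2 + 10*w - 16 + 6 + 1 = -w^2 + 10*w - 9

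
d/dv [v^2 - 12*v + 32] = 2*v - 12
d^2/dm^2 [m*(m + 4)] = 2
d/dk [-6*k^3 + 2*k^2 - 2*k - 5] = -18*k^2 + 4*k - 2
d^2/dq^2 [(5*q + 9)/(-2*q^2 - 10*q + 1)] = 4*(-2*(2*q + 5)^2*(5*q + 9) + (15*q + 34)*(2*q^2 + 10*q - 1))/(2*q^2 + 10*q - 1)^3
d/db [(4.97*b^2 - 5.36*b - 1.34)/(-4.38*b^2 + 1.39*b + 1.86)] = (-16.5685*b^2 + 6.75*b - 8.107)/(19.1844*b^4 - 12.1764*b^3 - 14.3615*b^2 + 5.1708*b + 3.4596)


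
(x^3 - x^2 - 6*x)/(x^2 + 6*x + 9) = x*(x^2 - x - 6)/(x^2 + 6*x + 9)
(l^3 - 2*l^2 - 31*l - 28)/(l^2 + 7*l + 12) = (l^2 - 6*l - 7)/(l + 3)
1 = 1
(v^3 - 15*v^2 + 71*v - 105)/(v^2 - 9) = (v^2 - 12*v + 35)/(v + 3)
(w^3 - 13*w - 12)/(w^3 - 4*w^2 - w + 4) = (w + 3)/(w - 1)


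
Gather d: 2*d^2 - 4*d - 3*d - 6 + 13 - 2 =2*d^2 - 7*d + 5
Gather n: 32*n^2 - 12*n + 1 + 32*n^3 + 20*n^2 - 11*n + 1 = 32*n^3 + 52*n^2 - 23*n + 2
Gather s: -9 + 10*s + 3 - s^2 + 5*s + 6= -s^2 + 15*s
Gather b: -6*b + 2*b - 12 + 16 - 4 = -4*b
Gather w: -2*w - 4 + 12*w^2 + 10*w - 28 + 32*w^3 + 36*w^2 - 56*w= 32*w^3 + 48*w^2 - 48*w - 32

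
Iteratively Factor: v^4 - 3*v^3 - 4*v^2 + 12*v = (v - 2)*(v^3 - v^2 - 6*v) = (v - 2)*(v + 2)*(v^2 - 3*v) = (v - 3)*(v - 2)*(v + 2)*(v)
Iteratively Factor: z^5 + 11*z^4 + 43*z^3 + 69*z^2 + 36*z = (z + 3)*(z^4 + 8*z^3 + 19*z^2 + 12*z) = z*(z + 3)*(z^3 + 8*z^2 + 19*z + 12) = z*(z + 3)^2*(z^2 + 5*z + 4) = z*(z + 1)*(z + 3)^2*(z + 4)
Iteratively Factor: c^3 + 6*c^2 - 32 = (c - 2)*(c^2 + 8*c + 16) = (c - 2)*(c + 4)*(c + 4)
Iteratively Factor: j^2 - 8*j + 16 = (j - 4)*(j - 4)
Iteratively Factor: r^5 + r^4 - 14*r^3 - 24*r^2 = (r - 4)*(r^4 + 5*r^3 + 6*r^2) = r*(r - 4)*(r^3 + 5*r^2 + 6*r) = r*(r - 4)*(r + 2)*(r^2 + 3*r) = r^2*(r - 4)*(r + 2)*(r + 3)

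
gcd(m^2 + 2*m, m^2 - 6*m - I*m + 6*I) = 1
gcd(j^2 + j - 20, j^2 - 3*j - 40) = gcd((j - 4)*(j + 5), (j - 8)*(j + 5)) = j + 5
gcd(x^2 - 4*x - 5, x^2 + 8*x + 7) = x + 1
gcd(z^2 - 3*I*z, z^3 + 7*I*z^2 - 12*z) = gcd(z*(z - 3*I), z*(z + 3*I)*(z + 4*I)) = z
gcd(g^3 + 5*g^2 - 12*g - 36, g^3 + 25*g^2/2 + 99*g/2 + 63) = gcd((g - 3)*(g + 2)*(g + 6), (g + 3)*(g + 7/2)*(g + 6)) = g + 6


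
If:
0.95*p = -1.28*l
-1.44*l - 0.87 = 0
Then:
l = -0.60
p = 0.81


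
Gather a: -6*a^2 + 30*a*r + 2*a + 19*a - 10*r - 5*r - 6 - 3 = -6*a^2 + a*(30*r + 21) - 15*r - 9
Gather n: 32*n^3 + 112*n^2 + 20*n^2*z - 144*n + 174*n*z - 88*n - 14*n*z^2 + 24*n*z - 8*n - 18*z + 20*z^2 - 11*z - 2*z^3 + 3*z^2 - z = 32*n^3 + n^2*(20*z + 112) + n*(-14*z^2 + 198*z - 240) - 2*z^3 + 23*z^2 - 30*z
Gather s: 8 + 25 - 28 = 5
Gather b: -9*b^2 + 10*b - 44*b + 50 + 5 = -9*b^2 - 34*b + 55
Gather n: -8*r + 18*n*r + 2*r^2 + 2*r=18*n*r + 2*r^2 - 6*r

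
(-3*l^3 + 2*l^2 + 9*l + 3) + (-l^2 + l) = -3*l^3 + l^2 + 10*l + 3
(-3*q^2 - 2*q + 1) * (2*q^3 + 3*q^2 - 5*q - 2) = -6*q^5 - 13*q^4 + 11*q^3 + 19*q^2 - q - 2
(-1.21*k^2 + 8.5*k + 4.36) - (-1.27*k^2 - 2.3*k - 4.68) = 0.0600000000000001*k^2 + 10.8*k + 9.04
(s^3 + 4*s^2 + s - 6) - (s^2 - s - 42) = s^3 + 3*s^2 + 2*s + 36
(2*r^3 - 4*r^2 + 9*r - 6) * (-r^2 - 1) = -2*r^5 + 4*r^4 - 11*r^3 + 10*r^2 - 9*r + 6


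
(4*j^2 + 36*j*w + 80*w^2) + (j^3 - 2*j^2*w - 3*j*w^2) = j^3 - 2*j^2*w + 4*j^2 - 3*j*w^2 + 36*j*w + 80*w^2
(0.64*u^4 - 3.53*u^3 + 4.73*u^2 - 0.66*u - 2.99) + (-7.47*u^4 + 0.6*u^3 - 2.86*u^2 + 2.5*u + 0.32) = -6.83*u^4 - 2.93*u^3 + 1.87*u^2 + 1.84*u - 2.67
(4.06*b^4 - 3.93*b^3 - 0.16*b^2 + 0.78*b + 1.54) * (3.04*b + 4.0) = 12.3424*b^5 + 4.2928*b^4 - 16.2064*b^3 + 1.7312*b^2 + 7.8016*b + 6.16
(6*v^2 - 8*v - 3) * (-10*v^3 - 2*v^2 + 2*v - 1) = -60*v^5 + 68*v^4 + 58*v^3 - 16*v^2 + 2*v + 3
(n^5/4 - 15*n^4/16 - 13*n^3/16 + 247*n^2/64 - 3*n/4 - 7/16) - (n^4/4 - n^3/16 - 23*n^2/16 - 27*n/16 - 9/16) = n^5/4 - 19*n^4/16 - 3*n^3/4 + 339*n^2/64 + 15*n/16 + 1/8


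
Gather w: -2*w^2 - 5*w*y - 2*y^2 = -2*w^2 - 5*w*y - 2*y^2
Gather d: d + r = d + r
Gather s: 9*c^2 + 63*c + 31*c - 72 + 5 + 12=9*c^2 + 94*c - 55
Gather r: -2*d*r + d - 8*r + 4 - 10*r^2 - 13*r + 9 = d - 10*r^2 + r*(-2*d - 21) + 13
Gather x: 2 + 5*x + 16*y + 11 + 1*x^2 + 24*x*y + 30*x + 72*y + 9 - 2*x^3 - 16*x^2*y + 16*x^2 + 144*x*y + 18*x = -2*x^3 + x^2*(17 - 16*y) + x*(168*y + 53) + 88*y + 22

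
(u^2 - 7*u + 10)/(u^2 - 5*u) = (u - 2)/u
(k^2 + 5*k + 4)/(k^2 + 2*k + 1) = (k + 4)/(k + 1)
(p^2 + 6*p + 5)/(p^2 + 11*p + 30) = (p + 1)/(p + 6)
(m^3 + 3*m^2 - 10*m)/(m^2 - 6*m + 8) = m*(m + 5)/(m - 4)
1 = 1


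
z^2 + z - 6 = (z - 2)*(z + 3)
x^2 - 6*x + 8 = (x - 4)*(x - 2)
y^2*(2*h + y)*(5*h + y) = 10*h^2*y^2 + 7*h*y^3 + y^4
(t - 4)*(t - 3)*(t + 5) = t^3 - 2*t^2 - 23*t + 60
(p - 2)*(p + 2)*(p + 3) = p^3 + 3*p^2 - 4*p - 12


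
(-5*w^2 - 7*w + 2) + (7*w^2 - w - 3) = 2*w^2 - 8*w - 1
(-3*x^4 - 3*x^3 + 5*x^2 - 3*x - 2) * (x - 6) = -3*x^5 + 15*x^4 + 23*x^3 - 33*x^2 + 16*x + 12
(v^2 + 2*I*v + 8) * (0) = 0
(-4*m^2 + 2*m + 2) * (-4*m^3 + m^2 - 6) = 16*m^5 - 12*m^4 - 6*m^3 + 26*m^2 - 12*m - 12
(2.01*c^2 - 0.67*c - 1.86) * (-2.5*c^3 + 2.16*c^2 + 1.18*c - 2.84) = -5.025*c^5 + 6.0166*c^4 + 5.5746*c^3 - 10.5166*c^2 - 0.292*c + 5.2824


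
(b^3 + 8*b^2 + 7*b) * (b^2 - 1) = b^5 + 8*b^4 + 6*b^3 - 8*b^2 - 7*b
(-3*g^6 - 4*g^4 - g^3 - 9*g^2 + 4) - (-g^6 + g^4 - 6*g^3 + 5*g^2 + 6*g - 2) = -2*g^6 - 5*g^4 + 5*g^3 - 14*g^2 - 6*g + 6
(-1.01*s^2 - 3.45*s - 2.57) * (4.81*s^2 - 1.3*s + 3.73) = -4.8581*s^4 - 15.2815*s^3 - 11.644*s^2 - 9.5275*s - 9.5861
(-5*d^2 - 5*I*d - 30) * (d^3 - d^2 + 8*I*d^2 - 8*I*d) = -5*d^5 + 5*d^4 - 45*I*d^4 + 10*d^3 + 45*I*d^3 - 10*d^2 - 240*I*d^2 + 240*I*d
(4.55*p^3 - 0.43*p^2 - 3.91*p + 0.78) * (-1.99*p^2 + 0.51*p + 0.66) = -9.0545*p^5 + 3.1762*p^4 + 10.5646*p^3 - 3.8301*p^2 - 2.1828*p + 0.5148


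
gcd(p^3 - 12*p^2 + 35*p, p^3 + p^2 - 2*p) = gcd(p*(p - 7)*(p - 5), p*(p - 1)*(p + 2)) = p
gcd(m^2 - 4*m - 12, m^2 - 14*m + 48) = m - 6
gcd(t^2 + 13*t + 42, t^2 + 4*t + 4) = 1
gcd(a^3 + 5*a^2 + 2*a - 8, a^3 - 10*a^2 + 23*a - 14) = a - 1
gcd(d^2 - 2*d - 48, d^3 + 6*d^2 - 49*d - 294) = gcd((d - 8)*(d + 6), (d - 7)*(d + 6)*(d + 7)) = d + 6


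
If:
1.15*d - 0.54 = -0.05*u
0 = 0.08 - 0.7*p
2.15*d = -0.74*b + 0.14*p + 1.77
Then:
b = 0.126321974148061*u + 1.04923619271445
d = 0.469565217391304 - 0.0434782608695652*u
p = 0.11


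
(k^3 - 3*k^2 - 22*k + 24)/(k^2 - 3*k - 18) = (k^2 + 3*k - 4)/(k + 3)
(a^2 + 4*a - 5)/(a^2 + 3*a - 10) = (a - 1)/(a - 2)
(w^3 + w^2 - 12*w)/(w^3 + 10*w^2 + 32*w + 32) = w*(w - 3)/(w^2 + 6*w + 8)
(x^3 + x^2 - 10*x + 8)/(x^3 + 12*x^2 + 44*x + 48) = (x^2 - 3*x + 2)/(x^2 + 8*x + 12)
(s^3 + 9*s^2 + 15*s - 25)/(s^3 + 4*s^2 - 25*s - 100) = (s^2 + 4*s - 5)/(s^2 - s - 20)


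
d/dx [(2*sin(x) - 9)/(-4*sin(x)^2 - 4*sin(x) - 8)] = (2*sin(x)^2 - 18*sin(x) - 13)*cos(x)/(4*(sin(x)^2 + sin(x) + 2)^2)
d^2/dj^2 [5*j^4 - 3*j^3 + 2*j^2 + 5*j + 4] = 60*j^2 - 18*j + 4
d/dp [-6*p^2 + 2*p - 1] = 2 - 12*p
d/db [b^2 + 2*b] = 2*b + 2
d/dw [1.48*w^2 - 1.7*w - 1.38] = 2.96*w - 1.7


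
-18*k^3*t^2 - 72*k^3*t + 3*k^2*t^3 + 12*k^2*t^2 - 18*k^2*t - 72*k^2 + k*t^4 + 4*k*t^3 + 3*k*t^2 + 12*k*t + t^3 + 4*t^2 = (-3*k + t)*(6*k + t)*(t + 4)*(k*t + 1)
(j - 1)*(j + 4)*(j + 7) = j^3 + 10*j^2 + 17*j - 28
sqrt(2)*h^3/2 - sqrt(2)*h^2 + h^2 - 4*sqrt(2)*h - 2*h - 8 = (h - 4)*(h + sqrt(2))*(sqrt(2)*h/2 + sqrt(2))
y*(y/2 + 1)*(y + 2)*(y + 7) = y^4/2 + 11*y^3/2 + 16*y^2 + 14*y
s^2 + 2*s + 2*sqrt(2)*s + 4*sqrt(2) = (s + 2)*(s + 2*sqrt(2))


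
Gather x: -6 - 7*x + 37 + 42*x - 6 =35*x + 25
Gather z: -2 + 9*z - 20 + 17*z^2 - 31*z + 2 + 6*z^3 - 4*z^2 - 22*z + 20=6*z^3 + 13*z^2 - 44*z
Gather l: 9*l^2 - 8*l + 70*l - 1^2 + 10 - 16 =9*l^2 + 62*l - 7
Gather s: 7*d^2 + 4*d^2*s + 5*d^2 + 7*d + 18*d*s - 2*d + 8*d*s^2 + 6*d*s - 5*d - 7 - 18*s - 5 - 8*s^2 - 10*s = 12*d^2 + s^2*(8*d - 8) + s*(4*d^2 + 24*d - 28) - 12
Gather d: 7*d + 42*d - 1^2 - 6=49*d - 7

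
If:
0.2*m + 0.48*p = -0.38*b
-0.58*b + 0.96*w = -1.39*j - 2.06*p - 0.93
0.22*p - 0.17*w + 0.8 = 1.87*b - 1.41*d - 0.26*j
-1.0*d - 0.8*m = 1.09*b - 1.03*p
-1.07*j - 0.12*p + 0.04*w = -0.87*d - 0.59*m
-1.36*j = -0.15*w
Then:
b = -0.37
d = -1.06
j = -0.05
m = 1.44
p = -0.31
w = -0.46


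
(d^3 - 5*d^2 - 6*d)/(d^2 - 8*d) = (d^2 - 5*d - 6)/(d - 8)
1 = 1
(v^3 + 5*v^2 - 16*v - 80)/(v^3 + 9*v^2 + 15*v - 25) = (v^2 - 16)/(v^2 + 4*v - 5)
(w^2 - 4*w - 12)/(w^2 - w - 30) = (w + 2)/(w + 5)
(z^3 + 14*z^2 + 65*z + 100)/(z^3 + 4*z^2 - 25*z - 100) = (z + 5)/(z - 5)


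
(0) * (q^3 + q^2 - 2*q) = 0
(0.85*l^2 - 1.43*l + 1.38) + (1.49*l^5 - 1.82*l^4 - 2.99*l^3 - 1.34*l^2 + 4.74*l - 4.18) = 1.49*l^5 - 1.82*l^4 - 2.99*l^3 - 0.49*l^2 + 3.31*l - 2.8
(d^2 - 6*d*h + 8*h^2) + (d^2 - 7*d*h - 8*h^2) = 2*d^2 - 13*d*h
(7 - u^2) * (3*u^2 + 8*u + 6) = -3*u^4 - 8*u^3 + 15*u^2 + 56*u + 42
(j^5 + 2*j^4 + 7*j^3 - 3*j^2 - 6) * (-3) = -3*j^5 - 6*j^4 - 21*j^3 + 9*j^2 + 18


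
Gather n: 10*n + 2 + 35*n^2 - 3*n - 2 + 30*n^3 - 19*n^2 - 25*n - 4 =30*n^3 + 16*n^2 - 18*n - 4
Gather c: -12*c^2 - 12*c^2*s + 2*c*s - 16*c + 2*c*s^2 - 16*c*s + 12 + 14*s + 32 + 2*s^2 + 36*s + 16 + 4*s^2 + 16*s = c^2*(-12*s - 12) + c*(2*s^2 - 14*s - 16) + 6*s^2 + 66*s + 60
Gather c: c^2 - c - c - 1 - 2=c^2 - 2*c - 3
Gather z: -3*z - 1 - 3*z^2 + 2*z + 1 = -3*z^2 - z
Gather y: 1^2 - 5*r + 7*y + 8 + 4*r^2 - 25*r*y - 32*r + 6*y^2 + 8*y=4*r^2 - 37*r + 6*y^2 + y*(15 - 25*r) + 9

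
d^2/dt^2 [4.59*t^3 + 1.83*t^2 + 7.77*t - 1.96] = 27.54*t + 3.66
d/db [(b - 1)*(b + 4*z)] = 2*b + 4*z - 1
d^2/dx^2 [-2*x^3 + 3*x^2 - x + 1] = 6 - 12*x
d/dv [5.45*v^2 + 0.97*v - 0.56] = 10.9*v + 0.97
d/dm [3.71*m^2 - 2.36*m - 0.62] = 7.42*m - 2.36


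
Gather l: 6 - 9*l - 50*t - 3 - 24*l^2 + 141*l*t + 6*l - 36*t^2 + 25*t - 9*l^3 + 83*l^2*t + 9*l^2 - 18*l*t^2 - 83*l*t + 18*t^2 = -9*l^3 + l^2*(83*t - 15) + l*(-18*t^2 + 58*t - 3) - 18*t^2 - 25*t + 3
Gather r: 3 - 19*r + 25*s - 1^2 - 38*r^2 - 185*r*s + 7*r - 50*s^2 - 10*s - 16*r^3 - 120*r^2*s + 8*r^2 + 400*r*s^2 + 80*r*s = -16*r^3 + r^2*(-120*s - 30) + r*(400*s^2 - 105*s - 12) - 50*s^2 + 15*s + 2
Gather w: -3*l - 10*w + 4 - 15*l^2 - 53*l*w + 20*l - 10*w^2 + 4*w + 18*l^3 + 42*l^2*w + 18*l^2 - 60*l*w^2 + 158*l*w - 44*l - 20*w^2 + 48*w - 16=18*l^3 + 3*l^2 - 27*l + w^2*(-60*l - 30) + w*(42*l^2 + 105*l + 42) - 12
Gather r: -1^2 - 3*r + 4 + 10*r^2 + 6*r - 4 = 10*r^2 + 3*r - 1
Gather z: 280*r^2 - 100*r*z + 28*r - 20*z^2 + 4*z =280*r^2 + 28*r - 20*z^2 + z*(4 - 100*r)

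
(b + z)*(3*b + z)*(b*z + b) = 3*b^3*z + 3*b^3 + 4*b^2*z^2 + 4*b^2*z + b*z^3 + b*z^2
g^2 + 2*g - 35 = (g - 5)*(g + 7)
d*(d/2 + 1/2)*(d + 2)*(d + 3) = d^4/2 + 3*d^3 + 11*d^2/2 + 3*d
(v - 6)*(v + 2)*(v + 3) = v^3 - v^2 - 24*v - 36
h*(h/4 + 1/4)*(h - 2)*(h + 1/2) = h^4/4 - h^3/8 - 5*h^2/8 - h/4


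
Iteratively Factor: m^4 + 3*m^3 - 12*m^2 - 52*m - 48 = (m + 2)*(m^3 + m^2 - 14*m - 24) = (m + 2)*(m + 3)*(m^2 - 2*m - 8) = (m - 4)*(m + 2)*(m + 3)*(m + 2)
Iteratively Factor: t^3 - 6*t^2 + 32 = (t - 4)*(t^2 - 2*t - 8) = (t - 4)*(t + 2)*(t - 4)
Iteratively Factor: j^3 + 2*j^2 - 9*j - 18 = (j - 3)*(j^2 + 5*j + 6) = (j - 3)*(j + 3)*(j + 2)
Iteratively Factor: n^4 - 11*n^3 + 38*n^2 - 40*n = (n - 5)*(n^3 - 6*n^2 + 8*n) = (n - 5)*(n - 4)*(n^2 - 2*n) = (n - 5)*(n - 4)*(n - 2)*(n)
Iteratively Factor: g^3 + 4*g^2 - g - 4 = (g - 1)*(g^2 + 5*g + 4) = (g - 1)*(g + 1)*(g + 4)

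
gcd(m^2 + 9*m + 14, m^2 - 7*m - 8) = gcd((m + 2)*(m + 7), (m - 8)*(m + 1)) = 1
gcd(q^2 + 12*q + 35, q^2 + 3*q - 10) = q + 5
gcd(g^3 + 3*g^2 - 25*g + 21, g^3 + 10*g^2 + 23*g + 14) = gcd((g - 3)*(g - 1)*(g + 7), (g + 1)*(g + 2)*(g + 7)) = g + 7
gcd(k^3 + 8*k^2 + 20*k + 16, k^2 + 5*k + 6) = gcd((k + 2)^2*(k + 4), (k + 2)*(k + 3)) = k + 2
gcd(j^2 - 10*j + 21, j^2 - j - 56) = 1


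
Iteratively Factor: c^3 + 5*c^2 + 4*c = (c + 4)*(c^2 + c) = (c + 1)*(c + 4)*(c)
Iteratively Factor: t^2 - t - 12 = (t + 3)*(t - 4)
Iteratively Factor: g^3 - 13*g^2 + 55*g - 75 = (g - 3)*(g^2 - 10*g + 25) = (g - 5)*(g - 3)*(g - 5)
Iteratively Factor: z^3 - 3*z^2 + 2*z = (z - 1)*(z^2 - 2*z) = z*(z - 1)*(z - 2)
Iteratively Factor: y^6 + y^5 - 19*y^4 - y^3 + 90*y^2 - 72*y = (y + 4)*(y^5 - 3*y^4 - 7*y^3 + 27*y^2 - 18*y) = (y - 3)*(y + 4)*(y^4 - 7*y^2 + 6*y) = (y - 3)*(y - 1)*(y + 4)*(y^3 + y^2 - 6*y) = (y - 3)*(y - 1)*(y + 3)*(y + 4)*(y^2 - 2*y) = (y - 3)*(y - 2)*(y - 1)*(y + 3)*(y + 4)*(y)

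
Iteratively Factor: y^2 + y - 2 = (y + 2)*(y - 1)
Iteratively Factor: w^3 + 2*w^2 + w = (w)*(w^2 + 2*w + 1) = w*(w + 1)*(w + 1)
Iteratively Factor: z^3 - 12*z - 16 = (z - 4)*(z^2 + 4*z + 4) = (z - 4)*(z + 2)*(z + 2)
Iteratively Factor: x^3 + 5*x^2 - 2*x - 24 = (x + 4)*(x^2 + x - 6) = (x - 2)*(x + 4)*(x + 3)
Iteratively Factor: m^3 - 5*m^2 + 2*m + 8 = (m - 4)*(m^2 - m - 2) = (m - 4)*(m - 2)*(m + 1)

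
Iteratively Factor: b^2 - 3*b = (b)*(b - 3)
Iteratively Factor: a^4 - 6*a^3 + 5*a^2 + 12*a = (a + 1)*(a^3 - 7*a^2 + 12*a) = (a - 4)*(a + 1)*(a^2 - 3*a) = a*(a - 4)*(a + 1)*(a - 3)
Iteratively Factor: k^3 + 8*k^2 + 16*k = (k + 4)*(k^2 + 4*k) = (k + 4)^2*(k)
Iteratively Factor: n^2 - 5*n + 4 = (n - 1)*(n - 4)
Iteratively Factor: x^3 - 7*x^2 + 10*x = (x - 2)*(x^2 - 5*x) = x*(x - 2)*(x - 5)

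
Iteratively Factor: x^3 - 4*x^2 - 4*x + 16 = (x - 4)*(x^2 - 4) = (x - 4)*(x + 2)*(x - 2)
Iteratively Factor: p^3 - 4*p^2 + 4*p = (p)*(p^2 - 4*p + 4) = p*(p - 2)*(p - 2)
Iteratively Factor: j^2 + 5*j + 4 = (j + 4)*(j + 1)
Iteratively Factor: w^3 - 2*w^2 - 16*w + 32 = (w + 4)*(w^2 - 6*w + 8) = (w - 4)*(w + 4)*(w - 2)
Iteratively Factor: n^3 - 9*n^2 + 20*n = (n - 5)*(n^2 - 4*n) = n*(n - 5)*(n - 4)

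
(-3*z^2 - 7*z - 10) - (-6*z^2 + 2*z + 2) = 3*z^2 - 9*z - 12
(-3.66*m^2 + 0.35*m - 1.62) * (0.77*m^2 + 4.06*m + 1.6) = -2.8182*m^4 - 14.5901*m^3 - 5.6824*m^2 - 6.0172*m - 2.592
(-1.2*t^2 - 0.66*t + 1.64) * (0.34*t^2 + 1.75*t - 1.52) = -0.408*t^4 - 2.3244*t^3 + 1.2266*t^2 + 3.8732*t - 2.4928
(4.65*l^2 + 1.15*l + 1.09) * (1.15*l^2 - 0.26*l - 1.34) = 5.3475*l^4 + 0.1135*l^3 - 5.2765*l^2 - 1.8244*l - 1.4606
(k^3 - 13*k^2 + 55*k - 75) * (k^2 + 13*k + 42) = k^5 - 72*k^3 + 94*k^2 + 1335*k - 3150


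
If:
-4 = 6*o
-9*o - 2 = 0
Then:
No Solution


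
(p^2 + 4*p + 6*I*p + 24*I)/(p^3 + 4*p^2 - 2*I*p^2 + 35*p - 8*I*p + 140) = (p + 6*I)/(p^2 - 2*I*p + 35)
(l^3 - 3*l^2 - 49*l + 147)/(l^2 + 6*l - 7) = (l^2 - 10*l + 21)/(l - 1)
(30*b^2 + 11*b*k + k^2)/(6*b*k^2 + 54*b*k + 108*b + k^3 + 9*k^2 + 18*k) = (5*b + k)/(k^2 + 9*k + 18)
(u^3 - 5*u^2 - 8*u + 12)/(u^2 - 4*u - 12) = u - 1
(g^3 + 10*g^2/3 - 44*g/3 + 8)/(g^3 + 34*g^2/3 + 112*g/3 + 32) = (3*g^2 - 8*g + 4)/(3*g^2 + 16*g + 16)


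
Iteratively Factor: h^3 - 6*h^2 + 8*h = (h - 2)*(h^2 - 4*h) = (h - 4)*(h - 2)*(h)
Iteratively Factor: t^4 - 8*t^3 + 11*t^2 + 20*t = (t - 4)*(t^3 - 4*t^2 - 5*t) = (t - 4)*(t + 1)*(t^2 - 5*t) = (t - 5)*(t - 4)*(t + 1)*(t)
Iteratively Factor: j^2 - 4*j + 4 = (j - 2)*(j - 2)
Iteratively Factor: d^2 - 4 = (d - 2)*(d + 2)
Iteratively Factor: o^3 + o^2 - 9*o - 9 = (o - 3)*(o^2 + 4*o + 3) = (o - 3)*(o + 3)*(o + 1)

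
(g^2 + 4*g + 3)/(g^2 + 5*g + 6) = (g + 1)/(g + 2)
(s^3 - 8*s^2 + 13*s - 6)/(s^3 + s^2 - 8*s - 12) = (s^3 - 8*s^2 + 13*s - 6)/(s^3 + s^2 - 8*s - 12)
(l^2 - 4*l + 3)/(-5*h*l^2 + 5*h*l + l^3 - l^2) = (3 - l)/(l*(5*h - l))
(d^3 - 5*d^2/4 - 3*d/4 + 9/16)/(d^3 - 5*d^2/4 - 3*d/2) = (d^2 - 2*d + 3/4)/(d*(d - 2))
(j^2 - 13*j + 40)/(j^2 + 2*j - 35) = (j - 8)/(j + 7)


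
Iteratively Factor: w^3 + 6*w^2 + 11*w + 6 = (w + 2)*(w^2 + 4*w + 3) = (w + 1)*(w + 2)*(w + 3)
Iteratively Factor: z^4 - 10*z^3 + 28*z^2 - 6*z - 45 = (z - 3)*(z^3 - 7*z^2 + 7*z + 15) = (z - 3)^2*(z^2 - 4*z - 5) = (z - 5)*(z - 3)^2*(z + 1)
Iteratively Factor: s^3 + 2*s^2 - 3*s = (s)*(s^2 + 2*s - 3) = s*(s + 3)*(s - 1)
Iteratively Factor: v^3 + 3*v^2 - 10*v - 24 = (v - 3)*(v^2 + 6*v + 8) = (v - 3)*(v + 4)*(v + 2)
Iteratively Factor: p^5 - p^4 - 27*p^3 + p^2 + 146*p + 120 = (p + 4)*(p^4 - 5*p^3 - 7*p^2 + 29*p + 30) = (p + 2)*(p + 4)*(p^3 - 7*p^2 + 7*p + 15) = (p - 3)*(p + 2)*(p + 4)*(p^2 - 4*p - 5) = (p - 5)*(p - 3)*(p + 2)*(p + 4)*(p + 1)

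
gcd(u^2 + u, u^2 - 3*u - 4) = u + 1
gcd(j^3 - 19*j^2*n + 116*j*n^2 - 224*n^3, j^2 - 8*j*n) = j - 8*n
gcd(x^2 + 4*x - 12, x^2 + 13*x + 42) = x + 6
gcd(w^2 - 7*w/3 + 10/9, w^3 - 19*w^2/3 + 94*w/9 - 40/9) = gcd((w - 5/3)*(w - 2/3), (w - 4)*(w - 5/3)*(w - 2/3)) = w^2 - 7*w/3 + 10/9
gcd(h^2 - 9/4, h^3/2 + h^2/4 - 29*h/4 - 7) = 1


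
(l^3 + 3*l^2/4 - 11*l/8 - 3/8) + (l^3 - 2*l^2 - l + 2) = 2*l^3 - 5*l^2/4 - 19*l/8 + 13/8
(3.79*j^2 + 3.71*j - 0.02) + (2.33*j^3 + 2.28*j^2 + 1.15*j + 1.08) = 2.33*j^3 + 6.07*j^2 + 4.86*j + 1.06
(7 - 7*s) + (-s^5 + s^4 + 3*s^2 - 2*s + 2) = -s^5 + s^4 + 3*s^2 - 9*s + 9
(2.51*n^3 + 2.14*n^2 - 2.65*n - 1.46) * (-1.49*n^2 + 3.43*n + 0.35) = -3.7399*n^5 + 5.4207*n^4 + 12.1672*n^3 - 6.1651*n^2 - 5.9353*n - 0.511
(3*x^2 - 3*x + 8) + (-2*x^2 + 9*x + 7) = x^2 + 6*x + 15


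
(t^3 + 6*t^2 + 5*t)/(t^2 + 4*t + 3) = t*(t + 5)/(t + 3)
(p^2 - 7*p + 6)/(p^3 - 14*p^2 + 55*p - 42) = 1/(p - 7)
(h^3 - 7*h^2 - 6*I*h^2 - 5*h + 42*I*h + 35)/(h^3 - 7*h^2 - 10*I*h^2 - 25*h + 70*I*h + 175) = (h - I)/(h - 5*I)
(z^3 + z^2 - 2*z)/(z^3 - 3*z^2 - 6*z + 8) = z/(z - 4)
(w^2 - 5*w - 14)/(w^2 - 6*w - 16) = (w - 7)/(w - 8)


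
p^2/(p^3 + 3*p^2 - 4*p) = p/(p^2 + 3*p - 4)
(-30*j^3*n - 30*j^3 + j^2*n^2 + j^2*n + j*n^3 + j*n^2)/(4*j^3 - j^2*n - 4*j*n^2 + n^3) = j*(-30*j^2*n - 30*j^2 + j*n^2 + j*n + n^3 + n^2)/(4*j^3 - j^2*n - 4*j*n^2 + n^3)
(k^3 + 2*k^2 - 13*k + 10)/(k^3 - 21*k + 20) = (k - 2)/(k - 4)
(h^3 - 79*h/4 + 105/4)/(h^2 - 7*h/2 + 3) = (2*h^2 + 3*h - 35)/(2*(h - 2))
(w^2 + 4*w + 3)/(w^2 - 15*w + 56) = (w^2 + 4*w + 3)/(w^2 - 15*w + 56)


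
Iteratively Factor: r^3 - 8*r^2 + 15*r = (r)*(r^2 - 8*r + 15) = r*(r - 3)*(r - 5)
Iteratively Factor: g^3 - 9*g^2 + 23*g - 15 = (g - 3)*(g^2 - 6*g + 5) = (g - 3)*(g - 1)*(g - 5)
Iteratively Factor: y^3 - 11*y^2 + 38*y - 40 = (y - 4)*(y^2 - 7*y + 10) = (y - 5)*(y - 4)*(y - 2)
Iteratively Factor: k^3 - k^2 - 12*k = (k - 4)*(k^2 + 3*k) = k*(k - 4)*(k + 3)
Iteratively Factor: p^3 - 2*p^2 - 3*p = (p - 3)*(p^2 + p) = (p - 3)*(p + 1)*(p)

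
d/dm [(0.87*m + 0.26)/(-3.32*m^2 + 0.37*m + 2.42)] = (2.8884*m^2 + 1.7264*m + 2.0092)/(11.0224*m^4 - 2.4568*m^3 - 15.9319*m^2 + 1.7908*m + 5.8564)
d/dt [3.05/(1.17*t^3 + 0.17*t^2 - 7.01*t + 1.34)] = (-10.7055*t^2 - 1.037*t + 21.3805)/(1.17*t^3 + 0.17*t^2 - 7.01*t + 1.34)^2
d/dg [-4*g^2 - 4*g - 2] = -8*g - 4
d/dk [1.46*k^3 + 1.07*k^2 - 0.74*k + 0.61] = 4.38*k^2 + 2.14*k - 0.74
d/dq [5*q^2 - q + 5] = 10*q - 1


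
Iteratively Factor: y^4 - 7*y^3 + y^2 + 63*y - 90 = (y - 3)*(y^3 - 4*y^2 - 11*y + 30) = (y - 3)*(y - 2)*(y^2 - 2*y - 15) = (y - 5)*(y - 3)*(y - 2)*(y + 3)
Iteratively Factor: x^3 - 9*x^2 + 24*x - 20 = (x - 2)*(x^2 - 7*x + 10) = (x - 2)^2*(x - 5)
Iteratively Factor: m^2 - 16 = (m + 4)*(m - 4)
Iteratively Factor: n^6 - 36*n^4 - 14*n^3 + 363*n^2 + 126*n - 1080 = (n + 4)*(n^5 - 4*n^4 - 20*n^3 + 66*n^2 + 99*n - 270) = (n + 3)*(n + 4)*(n^4 - 7*n^3 + n^2 + 63*n - 90) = (n + 3)^2*(n + 4)*(n^3 - 10*n^2 + 31*n - 30) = (n - 3)*(n + 3)^2*(n + 4)*(n^2 - 7*n + 10) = (n - 3)*(n - 2)*(n + 3)^2*(n + 4)*(n - 5)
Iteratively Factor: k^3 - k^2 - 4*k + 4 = (k - 2)*(k^2 + k - 2) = (k - 2)*(k + 2)*(k - 1)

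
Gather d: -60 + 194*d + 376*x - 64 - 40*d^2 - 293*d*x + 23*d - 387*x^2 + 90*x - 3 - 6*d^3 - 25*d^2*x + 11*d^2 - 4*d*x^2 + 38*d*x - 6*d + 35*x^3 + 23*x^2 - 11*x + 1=-6*d^3 + d^2*(-25*x - 29) + d*(-4*x^2 - 255*x + 211) + 35*x^3 - 364*x^2 + 455*x - 126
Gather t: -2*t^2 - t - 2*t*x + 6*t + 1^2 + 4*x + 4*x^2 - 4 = -2*t^2 + t*(5 - 2*x) + 4*x^2 + 4*x - 3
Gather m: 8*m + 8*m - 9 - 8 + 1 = 16*m - 16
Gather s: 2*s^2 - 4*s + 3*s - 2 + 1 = 2*s^2 - s - 1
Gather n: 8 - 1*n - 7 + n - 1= 0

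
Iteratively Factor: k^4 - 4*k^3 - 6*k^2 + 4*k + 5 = (k - 5)*(k^3 + k^2 - k - 1) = (k - 5)*(k - 1)*(k^2 + 2*k + 1) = (k - 5)*(k - 1)*(k + 1)*(k + 1)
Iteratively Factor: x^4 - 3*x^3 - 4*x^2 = (x + 1)*(x^3 - 4*x^2) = (x - 4)*(x + 1)*(x^2) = x*(x - 4)*(x + 1)*(x)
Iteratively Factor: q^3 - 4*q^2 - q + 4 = (q - 1)*(q^2 - 3*q - 4) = (q - 1)*(q + 1)*(q - 4)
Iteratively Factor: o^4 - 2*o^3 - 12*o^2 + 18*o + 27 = (o - 3)*(o^3 + o^2 - 9*o - 9) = (o - 3)*(o + 3)*(o^2 - 2*o - 3) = (o - 3)*(o + 1)*(o + 3)*(o - 3)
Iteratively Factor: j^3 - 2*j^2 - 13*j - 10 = (j + 1)*(j^2 - 3*j - 10) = (j + 1)*(j + 2)*(j - 5)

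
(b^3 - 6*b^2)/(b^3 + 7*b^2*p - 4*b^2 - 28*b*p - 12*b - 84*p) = b^2/(b^2 + 7*b*p + 2*b + 14*p)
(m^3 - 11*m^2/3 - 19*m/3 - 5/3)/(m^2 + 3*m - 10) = (3*m^3 - 11*m^2 - 19*m - 5)/(3*(m^2 + 3*m - 10))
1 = 1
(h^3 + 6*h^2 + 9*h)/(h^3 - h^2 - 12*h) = (h + 3)/(h - 4)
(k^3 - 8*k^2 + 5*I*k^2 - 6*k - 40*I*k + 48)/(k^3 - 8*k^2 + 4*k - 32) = (k + 3*I)/(k - 2*I)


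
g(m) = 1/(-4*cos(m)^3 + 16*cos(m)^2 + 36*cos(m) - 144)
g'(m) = (-12*sin(m)*cos(m)^2 + 32*sin(m)*cos(m) + 36*sin(m))/(-4*cos(m)^3 + 16*cos(m)^2 + 36*cos(m) - 144)^2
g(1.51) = -0.01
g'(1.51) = 0.00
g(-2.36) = -0.01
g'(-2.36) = -0.00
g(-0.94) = -0.01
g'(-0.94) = -0.00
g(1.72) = -0.01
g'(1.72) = 0.00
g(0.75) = -0.01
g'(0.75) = 0.00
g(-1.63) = -0.01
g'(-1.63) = -0.00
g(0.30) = -0.01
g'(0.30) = 0.00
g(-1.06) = -0.01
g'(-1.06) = -0.00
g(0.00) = -0.01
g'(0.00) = 0.00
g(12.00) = -0.00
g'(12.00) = 0.00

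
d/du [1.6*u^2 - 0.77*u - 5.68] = 3.2*u - 0.77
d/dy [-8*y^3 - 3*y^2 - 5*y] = -24*y^2 - 6*y - 5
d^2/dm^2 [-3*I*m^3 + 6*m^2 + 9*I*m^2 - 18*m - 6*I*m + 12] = -18*I*m + 12 + 18*I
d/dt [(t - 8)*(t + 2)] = 2*t - 6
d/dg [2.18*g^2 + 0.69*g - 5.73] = 4.36*g + 0.69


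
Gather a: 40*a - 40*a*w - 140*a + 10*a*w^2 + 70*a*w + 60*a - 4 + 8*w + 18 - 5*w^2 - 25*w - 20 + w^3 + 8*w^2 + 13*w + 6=a*(10*w^2 + 30*w - 40) + w^3 + 3*w^2 - 4*w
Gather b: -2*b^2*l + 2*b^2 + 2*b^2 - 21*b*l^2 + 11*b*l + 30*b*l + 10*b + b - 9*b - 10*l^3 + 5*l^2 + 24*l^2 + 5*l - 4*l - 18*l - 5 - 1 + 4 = b^2*(4 - 2*l) + b*(-21*l^2 + 41*l + 2) - 10*l^3 + 29*l^2 - 17*l - 2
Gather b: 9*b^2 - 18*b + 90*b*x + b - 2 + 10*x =9*b^2 + b*(90*x - 17) + 10*x - 2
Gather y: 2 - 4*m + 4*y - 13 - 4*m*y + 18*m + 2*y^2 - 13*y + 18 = 14*m + 2*y^2 + y*(-4*m - 9) + 7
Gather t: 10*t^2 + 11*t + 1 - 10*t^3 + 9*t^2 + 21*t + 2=-10*t^3 + 19*t^2 + 32*t + 3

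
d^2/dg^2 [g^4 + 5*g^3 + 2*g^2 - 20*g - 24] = 12*g^2 + 30*g + 4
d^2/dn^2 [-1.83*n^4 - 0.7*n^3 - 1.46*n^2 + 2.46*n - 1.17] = -21.96*n^2 - 4.2*n - 2.92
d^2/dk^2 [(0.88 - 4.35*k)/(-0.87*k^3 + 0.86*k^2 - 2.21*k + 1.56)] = (19.75509*k^5 - 27.520884*k^4 + 0.241685999999987*k^3 + 56.788896*k^2 - 32.146608*k + 23.75932)/(0.658503*k^9 - 1.952802*k^8 + 6.948603*k^7 - 14.09948*k^6 + 24.654201*k^5 - 34.058778*k^4 + 34.935173*k^3 - 29.136276*k^2 + 16.134768*k - 3.796416)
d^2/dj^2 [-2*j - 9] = 0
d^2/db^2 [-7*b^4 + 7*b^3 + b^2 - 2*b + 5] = -84*b^2 + 42*b + 2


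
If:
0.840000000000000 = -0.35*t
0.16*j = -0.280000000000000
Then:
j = -1.75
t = -2.40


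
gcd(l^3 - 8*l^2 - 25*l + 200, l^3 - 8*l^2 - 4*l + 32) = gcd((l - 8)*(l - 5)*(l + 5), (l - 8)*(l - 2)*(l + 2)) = l - 8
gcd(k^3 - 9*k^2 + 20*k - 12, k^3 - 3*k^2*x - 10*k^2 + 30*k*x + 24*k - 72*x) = k - 6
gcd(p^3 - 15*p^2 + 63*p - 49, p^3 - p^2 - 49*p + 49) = p^2 - 8*p + 7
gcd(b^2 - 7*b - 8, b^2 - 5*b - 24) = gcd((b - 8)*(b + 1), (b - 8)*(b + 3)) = b - 8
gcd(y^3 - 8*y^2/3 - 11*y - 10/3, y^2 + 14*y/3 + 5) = 1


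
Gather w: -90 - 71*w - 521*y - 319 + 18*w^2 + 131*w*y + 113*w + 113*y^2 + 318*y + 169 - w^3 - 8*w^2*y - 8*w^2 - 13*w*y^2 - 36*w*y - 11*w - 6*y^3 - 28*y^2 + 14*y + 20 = -w^3 + w^2*(10 - 8*y) + w*(-13*y^2 + 95*y + 31) - 6*y^3 + 85*y^2 - 189*y - 220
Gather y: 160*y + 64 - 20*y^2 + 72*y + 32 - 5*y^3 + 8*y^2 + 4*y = -5*y^3 - 12*y^2 + 236*y + 96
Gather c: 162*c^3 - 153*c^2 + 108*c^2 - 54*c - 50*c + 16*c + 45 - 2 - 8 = 162*c^3 - 45*c^2 - 88*c + 35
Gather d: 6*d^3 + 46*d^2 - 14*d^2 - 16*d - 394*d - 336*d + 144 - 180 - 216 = 6*d^3 + 32*d^2 - 746*d - 252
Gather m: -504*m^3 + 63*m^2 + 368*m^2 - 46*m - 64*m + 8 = -504*m^3 + 431*m^2 - 110*m + 8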